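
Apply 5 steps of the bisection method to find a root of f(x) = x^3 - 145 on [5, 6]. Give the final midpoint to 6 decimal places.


f(x) = x^3 - 145
f(5) = -20 < 0
f(6) = 71 > 0

Step 1: midpoint = (5.000000 + 6.000000)/2 = 5.500000
  f(5.500000) = 21.375000
  f(mid) > 0, so root is in [5.000000, 5.500000]

Step 2: midpoint = (5.000000 + 5.500000)/2 = 5.250000
  f(5.250000) = -0.296875
  f(mid) < 0, so root is in [5.250000, 5.500000]

Step 3: midpoint = (5.250000 + 5.500000)/2 = 5.375000
  f(5.375000) = 10.287109
  f(mid) > 0, so root is in [5.250000, 5.375000]

Step 4: midpoint = (5.250000 + 5.375000)/2 = 5.312500
  f(5.312500) = 4.932861
  f(mid) > 0, so root is in [5.250000, 5.312500]

Step 5: midpoint = (5.250000 + 5.312500)/2 = 5.281250
  f(5.281250) = 2.302521
  f(mid) > 0, so root is in [5.250000, 5.281250]

midpoint = 5.281250


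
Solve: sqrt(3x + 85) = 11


Square both sides: 3x + 85 = 11^2 = 121
3x = 121 - 85 = 36
x = 12
Check: sqrt(3*12 + 85) = sqrt(121) = 11 ✓

x = 12


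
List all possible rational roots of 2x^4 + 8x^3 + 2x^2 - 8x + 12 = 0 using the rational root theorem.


Rational root theorem: possible roots are ±p/q where:
  p divides the constant term (12): p ∈ {1, 2, 3, 4, 6, 12}
  q divides the leading coefficient (2): q ∈ {1, 2}

All possible rational roots: -12, -6, -4, -3, -2, -3/2, -1, -1/2, 1/2, 1, 3/2, 2, 3, 4, 6, 12

-12, -6, -4, -3, -2, -3/2, -1, -1/2, 1/2, 1, 3/2, 2, 3, 4, 6, 12


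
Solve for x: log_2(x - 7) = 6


Convert to exponential form: x - 7 = 2^6 = 64
x = 64 + 7 = 71
Check: log_2(71 - 7) = log_2(64) = log_2(64) = 6 ✓

x = 71


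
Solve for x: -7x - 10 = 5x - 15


Starting with: -7x - 10 = 5x - 15
Move all x terms to left: (-7 - 5)x = -15 + 10
Simplify: -12x = -5
Divide both sides by -12: x = 5/12

x = 5/12


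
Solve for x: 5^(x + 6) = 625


Express both sides with the same base.
625 = 5^4
Since the bases match, equate exponents: x + 6 = 4
So x = 4 - (6) = -2

x = -2


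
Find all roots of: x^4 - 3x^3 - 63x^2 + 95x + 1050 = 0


Let p(x) = x^4 - 3x^3 - 63x^2 + 95x + 1050. By the rational root theorem (leading coefficient 1), any rational root is an integer divisor of 1050: try ±1, ±2, ... in turn.
Test x = 1: value = 1080 ≠ 0.
Test x = -1: value = 896 ≠ 0.
Test x = 2: value = 980 ≠ 0.
Test x = -2: value = 648 ≠ 0.
Test x = 3: value = 768 ≠ 0.
Test x = -3: value = 360 ≠ 0.
Test x = 5: value = 200 ≠ 0.
Test x = -5: value = 0 ✓, so (x + 5) is a factor.
Synthetic division by (x + 5): bring down 1; 1(-5) - 3 = -8; (-8)(-5) - 63 = -23; (-23)(-5) + 95 = 210; 210(-5) + 1050 = 0 → quotient x^3 - 8x^2 - 23x + 210, remainder 0.
Continue with the quotient x^3 - 8x^2 - 23x + 210 (candidates must divide 210; re-test x = -5 first in case it repeats).
Test x = -5: value = 0 ✓, so (x + 5) is a factor.
Synthetic division by (x + 5): bring down 1; 1(-5) - 8 = -13; (-13)(-5) - 23 = 42; 42(-5) + 210 = 0 → quotient x^2 - 13x + 42, remainder 0.
Solve the quadratic x^2 - 13x + 42 = 0: discriminant = (-13)^2 - 4(1)(42) = 169 - 168 = 1.
sqrt(1) = 1, so x = (13 ± 1)/2: x = 7 or x = 6.
Collecting all roots found:

x = -5 (multiplicity 2), x = 6, x = 7


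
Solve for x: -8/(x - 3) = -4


Multiply both sides by (x - 3): -8 = -4(x - 3)
Distribute: -8 = -4x + 12
-4x = -8 - 12 = -20
x = 5

x = 5


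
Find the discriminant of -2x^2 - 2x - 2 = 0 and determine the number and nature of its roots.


For ax^2 + bx + c = 0, discriminant D = b^2 - 4ac
Here a = -2, b = -2, c = -2
D = (-2)^2 - 4(-2)(-2) = 4 - 16 = -12

D = -12 < 0
The equation has no real roots (2 complex conjugate roots).

Discriminant = -12, no real roots (2 complex conjugate roots)


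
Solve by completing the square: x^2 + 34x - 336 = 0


Start: x^2 + 34x - 336 = 0
Move constant: x^2 + 34x = 336
Half of 34 is 17, squared is 289
Add 289 to both sides: x^2 + 34x + 289 = 625
(x + 17)^2 = 625
x + 17 = ±25
x = -17 + 25 = 8 or x = -17 - 25 = -42

x = -42, x = 8


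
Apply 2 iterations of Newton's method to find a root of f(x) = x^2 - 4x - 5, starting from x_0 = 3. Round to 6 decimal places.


Newton's method: x_(n+1) = x_n - f(x_n)/f'(x_n)
f(x) = x^2 - 4x - 5
f'(x) = 2x - 4

Iteration 1:
  f(3.000000) = -8.000000
  f'(3.000000) = 2.000000
  x_1 = 3.000000 - (-8.000000)/(2.000000) = 7.000000

Iteration 2:
  f(7.000000) = 16.000000
  f'(7.000000) = 10.000000
  x_2 = 7.000000 - (16.000000)/(10.000000) = 5.400000

x_2 = 5.400000


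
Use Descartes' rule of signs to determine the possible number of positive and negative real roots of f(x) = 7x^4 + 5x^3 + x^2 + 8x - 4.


Descartes' rule of signs:

For positive roots, count sign changes in f(x) = 7x^4 + 5x^3 + x^2 + 8x - 4:
Signs of coefficients: +, +, +, +, -
Number of sign changes: 1
Possible positive real roots: 1

For negative roots, examine f(-x) = 7x^4 - 5x^3 + x^2 - 8x - 4:
Signs of coefficients: +, -, +, -, -
Number of sign changes: 3
Possible negative real roots: 3, 1

Positive roots: 1; Negative roots: 3 or 1


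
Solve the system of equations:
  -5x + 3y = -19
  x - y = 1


Using Cramer's rule:
Determinant D = (-5)(-1) - (1)(3) = 5 - 3 = 2
Dx = (-19)(-1) - (1)(3) = 19 - 3 = 16
Dy = (-5)(1) - (1)(-19) = -5 + 19 = 14
x = Dx/D = 16/2 = 8
y = Dy/D = 14/2 = 7

x = 8, y = 7


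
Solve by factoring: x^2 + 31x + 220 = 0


We need two numbers that multiply to 220 and add to 31.
Those numbers are 20 and 11 (since 20 * 11 = 220 and 20 + 11 = 31).
So x^2 + 31x + 220 = (x + 20)(x + 11) = 0
Setting each factor to zero: x = -20 or x = -11

x = -20, x = -11


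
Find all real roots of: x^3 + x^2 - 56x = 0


The constant term is 0, so x = 0 is a root. Factor out x:
  x(x^2 + x - 56) = 0
Solve the quadratic x^2 + x - 56 = 0: discriminant = 1^2 - 4(1)(-56) = 1 + 224 = 225.
sqrt(225) = 15, so x = (-1 ± 15)/2: x = 7 or x = -8.

x = -8, x = 0, x = 7


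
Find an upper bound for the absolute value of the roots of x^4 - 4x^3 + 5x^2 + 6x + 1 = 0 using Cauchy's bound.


Cauchy's bound: all roots r satisfy |r| <= 1 + max(|a_i/a_n|) for i = 0,...,n-1
where a_n is the leading coefficient.

Coefficients: [1, -4, 5, 6, 1]
Leading coefficient a_n = 1
Ratios |a_i/a_n|: 4, 5, 6, 1
Maximum ratio: 6
Cauchy's bound: |r| <= 1 + 6 = 7

Upper bound = 7


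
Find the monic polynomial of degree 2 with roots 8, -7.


A monic polynomial with roots 8, -7 is:
p(x) = (x - 8)(x + 7)
After multiplying by (x - 8): x - 8
After multiplying by (x + 7): x^2 - x - 56

x^2 - x - 56


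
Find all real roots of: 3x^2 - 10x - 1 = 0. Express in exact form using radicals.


Using the quadratic formula: x = (-b ± sqrt(b^2 - 4ac)) / (2a)
Here a = 3, b = -10, c = -1
Discriminant = b^2 - 4ac = (-10)^2 - 4(3)(-1) = 100 + 12 = 112
Since discriminant = 112 > 0, there are two real roots.
x = (10 ± 4*sqrt(7)) / 6
Simplifying: x = (5 ± 2*sqrt(7)) / 3
Numerically: x ≈ 3.4305 or x ≈ -0.0972

x = (5 + 2*sqrt(7)) / 3 or x = (5 - 2*sqrt(7)) / 3


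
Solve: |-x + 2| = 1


An absolute value equation |expr| = 1 gives two cases:
Case 1: -x + 2 = 1
  -x = -1, so x = 1
Case 2: -x + 2 = -1
  -x = -3, so x = 3

x = 1, x = 3


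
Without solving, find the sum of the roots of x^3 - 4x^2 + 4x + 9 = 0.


By Vieta's formulas for x^3 + bx^2 + cx + d = 0:
  r1 + r2 + r3 = -b/a = 4
  r1*r2 + r1*r3 + r2*r3 = c/a = 4
  r1*r2*r3 = -d/a = -9


Sum = 4


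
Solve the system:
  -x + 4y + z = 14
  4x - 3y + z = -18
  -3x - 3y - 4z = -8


Using Cramer's rule. Expand each determinant along the first row.
D  = (-1)*[(-3)*(-4) - 1*(-3)] - 4*[4*(-4) - 1*(-3)] + 1*[4*(-3) - (-3)*(-3)]
  = (-1)*(15) - 4*(-13) + 1*(-21) = 16
Dx = 14*[(-3)*(-4) - 1*(-3)] - 4*[(-18)*(-4) - 1*(-8)] + 1*[(-18)*(-3) - (-3)*(-8)]
  = 14*(15) - 4*(80) + 1*(30) = -80
Dy = (-1)*[(-18)*(-4) - 1*(-8)] - 14*[4*(-4) - 1*(-3)] + 1*[4*(-8) - (-18)*(-3)]
  = (-1)*(80) - 14*(-13) + 1*(-86) = 16
Dz = (-1)*[(-3)*(-8) - (-18)*(-3)] - 4*[4*(-8) - (-18)*(-3)] + 14*[4*(-3) - (-3)*(-3)]
  = (-1)*(-30) - 4*(-86) + 14*(-21) = 80
x = Dx/D = -80/16 = -5, y = Dy/D = 16/16 = 1, z = Dz/D = 80/16 = 5
Check eq1: (-1)(-5) + (4)(1) + (1)(5) = 14 = 14 ✓
Check eq2: (4)(-5) + (-3)(1) + (1)(5) = -18 = -18 ✓
Check eq3: (-3)(-5) + (-3)(1) + (-4)(5) = -8 = -8 ✓

x = -5, y = 1, z = 5


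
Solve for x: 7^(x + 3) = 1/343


Express both sides with the same base.
1/343 = 7^(-3)
Since the bases match, equate exponents: x + 3 = -3
So x = -3 - (3) = -6

x = -6


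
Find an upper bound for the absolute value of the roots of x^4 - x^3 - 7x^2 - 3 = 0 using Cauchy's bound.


Cauchy's bound: all roots r satisfy |r| <= 1 + max(|a_i/a_n|) for i = 0,...,n-1
where a_n is the leading coefficient.

Coefficients: [1, -1, -7, 0, -3]
Leading coefficient a_n = 1
Ratios |a_i/a_n|: 1, 7, 0, 3
Maximum ratio: 7
Cauchy's bound: |r| <= 1 + 7 = 8

Upper bound = 8


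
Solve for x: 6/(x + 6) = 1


Multiply both sides by (x + 6): 6 = 1(x + 6)
Distribute: 6 = x + 6
x = 6 - 6 = 0
x = 0

x = 0


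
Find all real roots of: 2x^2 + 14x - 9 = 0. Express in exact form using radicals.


Using the quadratic formula: x = (-b ± sqrt(b^2 - 4ac)) / (2a)
Here a = 2, b = 14, c = -9
Discriminant = b^2 - 4ac = 14^2 - 4(2)(-9) = 196 + 72 = 268
Since discriminant = 268 > 0, there are two real roots.
x = (-14 ± 2*sqrt(67)) / 4
Simplifying: x = (-7 ± sqrt(67)) / 2
Numerically: x ≈ 0.5927 or x ≈ -7.5927

x = (-7 + sqrt(67)) / 2 or x = (-7 - sqrt(67)) / 2


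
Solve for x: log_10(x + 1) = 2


Convert to exponential form: x + 1 = 10^2 = 100
x = 100 - 1 = 99
Check: log_10(99 + 1) = log_10(100) = log_10(100) = 2 ✓

x = 99


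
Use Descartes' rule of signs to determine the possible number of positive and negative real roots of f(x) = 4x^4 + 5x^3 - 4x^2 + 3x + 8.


Descartes' rule of signs:

For positive roots, count sign changes in f(x) = 4x^4 + 5x^3 - 4x^2 + 3x + 8:
Signs of coefficients: +, +, -, +, +
Number of sign changes: 2
Possible positive real roots: 2, 0

For negative roots, examine f(-x) = 4x^4 - 5x^3 - 4x^2 - 3x + 8:
Signs of coefficients: +, -, -, -, +
Number of sign changes: 2
Possible negative real roots: 2, 0

Positive roots: 2 or 0; Negative roots: 2 or 0


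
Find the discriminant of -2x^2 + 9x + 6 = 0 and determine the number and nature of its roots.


For ax^2 + bx + c = 0, discriminant D = b^2 - 4ac
Here a = -2, b = 9, c = 6
D = (9)^2 - 4(-2)(6) = 81 + 48 = 129

D = 129 > 0 but not a perfect square
The equation has 2 distinct real irrational roots.

Discriminant = 129, 2 distinct real irrational roots


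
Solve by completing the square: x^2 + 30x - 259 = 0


Start: x^2 + 30x - 259 = 0
Move constant: x^2 + 30x = 259
Half of 30 is 15, squared is 225
Add 225 to both sides: x^2 + 30x + 225 = 484
(x + 15)^2 = 484
x + 15 = ±22
x = -15 + 22 = 7 or x = -15 - 22 = -37

x = -37, x = 7


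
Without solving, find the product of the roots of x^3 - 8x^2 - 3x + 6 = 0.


By Vieta's formulas for x^3 + bx^2 + cx + d = 0:
  r1 + r2 + r3 = -b/a = 8
  r1*r2 + r1*r3 + r2*r3 = c/a = -3
  r1*r2*r3 = -d/a = -6


Product = -6


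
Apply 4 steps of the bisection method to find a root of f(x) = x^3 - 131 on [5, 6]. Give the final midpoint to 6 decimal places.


f(x) = x^3 - 131
f(5) = -6 < 0
f(6) = 85 > 0

Step 1: midpoint = (5.000000 + 6.000000)/2 = 5.500000
  f(5.500000) = 35.375000
  f(mid) > 0, so root is in [5.000000, 5.500000]

Step 2: midpoint = (5.000000 + 5.500000)/2 = 5.250000
  f(5.250000) = 13.703125
  f(mid) > 0, so root is in [5.000000, 5.250000]

Step 3: midpoint = (5.000000 + 5.250000)/2 = 5.125000
  f(5.125000) = 3.611328
  f(mid) > 0, so root is in [5.000000, 5.125000]

Step 4: midpoint = (5.000000 + 5.125000)/2 = 5.062500
  f(5.062500) = -1.253662
  f(mid) < 0, so root is in [5.062500, 5.125000]

midpoint = 5.062500


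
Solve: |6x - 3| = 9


An absolute value equation |expr| = 9 gives two cases:
Case 1: 6x - 3 = 9
  6x = 12, so x = 2
Case 2: 6x - 3 = -9
  6x = -6, so x = -1

x = -1, x = 2


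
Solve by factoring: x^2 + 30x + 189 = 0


We need two numbers that multiply to 189 and add to 30.
Those numbers are 9 and 21 (since 9 * 21 = 189 and 9 + 21 = 30).
So x^2 + 30x + 189 = (x + 9)(x + 21) = 0
Setting each factor to zero: x = -9 or x = -21

x = -21, x = -9


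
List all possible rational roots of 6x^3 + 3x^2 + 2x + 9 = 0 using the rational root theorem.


Rational root theorem: possible roots are ±p/q where:
  p divides the constant term (9): p ∈ {1, 3, 9}
  q divides the leading coefficient (6): q ∈ {1, 2, 3, 6}

All possible rational roots: -9, -9/2, -3, -3/2, -1, -1/2, -1/3, -1/6, 1/6, 1/3, 1/2, 1, 3/2, 3, 9/2, 9

-9, -9/2, -3, -3/2, -1, -1/2, -1/3, -1/6, 1/6, 1/3, 1/2, 1, 3/2, 3, 9/2, 9


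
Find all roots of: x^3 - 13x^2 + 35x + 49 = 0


Let p(x) = x^3 - 13x^2 + 35x + 49. By the rational root theorem (leading coefficient 1), any rational root is an integer divisor of 49: try ±1, ±2, ... in turn.
Test x = 1: value = 72 ≠ 0.
Test x = -1: value = 0 ✓, so (x + 1) is a factor.
Synthetic division by (x + 1): bring down 1; 1(-1) - 13 = -14; (-14)(-1) + 35 = 49; 49(-1) + 49 = 0 → quotient x^2 - 14x + 49, remainder 0.
Solve the quadratic x^2 - 14x + 49 = 0: discriminant = (-14)^2 - 4(1)(49) = 196 - 196 = 0.
Discriminant = 0, so a double root: x = 14/2 = 7.
Collecting all roots found:

x = -1, x = 7 (multiplicity 2)


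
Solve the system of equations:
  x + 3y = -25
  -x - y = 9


Using Cramer's rule:
Determinant D = (1)(-1) - (-1)(3) = -1 + 3 = 2
Dx = (-25)(-1) - (9)(3) = 25 - 27 = -2
Dy = (1)(9) - (-1)(-25) = 9 - 25 = -16
x = Dx/D = -2/2 = -1
y = Dy/D = -16/2 = -8

x = -1, y = -8


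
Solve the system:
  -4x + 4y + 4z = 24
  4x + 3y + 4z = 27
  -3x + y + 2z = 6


Using Cramer's rule. Expand each determinant along the first row.
D  = (-4)*[3*2 - 4*1] - 4*[4*2 - 4*(-3)] + 4*[4*1 - 3*(-3)]
  = (-4)*(2) - 4*(20) + 4*(13) = -36
Dx = 24*[3*2 - 4*1] - 4*[27*2 - 4*6] + 4*[27*1 - 3*6]
  = 24*(2) - 4*(30) + 4*(9) = -36
Dy = (-4)*[27*2 - 4*6] - 24*[4*2 - 4*(-3)] + 4*[4*6 - 27*(-3)]
  = (-4)*(30) - 24*(20) + 4*(105) = -180
Dz = (-4)*[3*6 - 27*1] - 4*[4*6 - 27*(-3)] + 24*[4*1 - 3*(-3)]
  = (-4)*(-9) - 4*(105) + 24*(13) = -72
x = Dx/D = -36/-36 = 1, y = Dy/D = -180/-36 = 5, z = Dz/D = -72/-36 = 2
Check eq1: (-4)(1) + (4)(5) + (4)(2) = 24 = 24 ✓
Check eq2: (4)(1) + (3)(5) + (4)(2) = 27 = 27 ✓
Check eq3: (-3)(1) + (1)(5) + (2)(2) = 6 = 6 ✓

x = 1, y = 5, z = 2


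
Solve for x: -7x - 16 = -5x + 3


Starting with: -7x - 16 = -5x + 3
Move all x terms to left: (-7 + 5)x = 3 + 16
Simplify: -2x = 19
Divide both sides by -2: x = -19/2

x = -19/2


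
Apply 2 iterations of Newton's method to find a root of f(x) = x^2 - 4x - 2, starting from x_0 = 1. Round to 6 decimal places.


Newton's method: x_(n+1) = x_n - f(x_n)/f'(x_n)
f(x) = x^2 - 4x - 2
f'(x) = 2x - 4

Iteration 1:
  f(1.000000) = -5.000000
  f'(1.000000) = -2.000000
  x_1 = 1.000000 - (-5.000000)/(-2.000000) = -1.500000

Iteration 2:
  f(-1.500000) = 6.250000
  f'(-1.500000) = -7.000000
  x_2 = -1.500000 - (6.250000)/(-7.000000) = -0.607143

x_2 = -0.607143


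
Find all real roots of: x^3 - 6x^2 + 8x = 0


The constant term is 0, so x = 0 is a root. Factor out x:
  x(x^2 - 6x + 8) = 0
Solve the quadratic x^2 - 6x + 8 = 0: discriminant = (-6)^2 - 4(1)(8) = 36 - 32 = 4.
sqrt(4) = 2, so x = (6 ± 2)/2: x = 4 or x = 2.

x = 0, x = 2, x = 4


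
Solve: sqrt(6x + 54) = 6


Square both sides: 6x + 54 = 6^2 = 36
6x = 36 - 54 = -18
x = -3
Check: sqrt(6*(-3) + 54) = sqrt(36) = 6 ✓

x = -3


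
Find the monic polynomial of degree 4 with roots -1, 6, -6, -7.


A monic polynomial with roots -1, 6, -6, -7 is:
p(x) = (x + 1)(x - 6)(x + 6)(x + 7)
After multiplying by (x + 1): x + 1
After multiplying by (x - 6): x^2 - 5x - 6
After multiplying by (x + 6): x^3 + x^2 - 36x - 36
After multiplying by (x + 7): x^4 + 8x^3 - 29x^2 - 288x - 252

x^4 + 8x^3 - 29x^2 - 288x - 252


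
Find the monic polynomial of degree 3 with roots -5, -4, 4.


A monic polynomial with roots -5, -4, 4 is:
p(x) = (x + 5)(x + 4)(x - 4)
After multiplying by (x + 5): x + 5
After multiplying by (x + 4): x^2 + 9x + 20
After multiplying by (x - 4): x^3 + 5x^2 - 16x - 80

x^3 + 5x^2 - 16x - 80


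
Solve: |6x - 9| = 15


An absolute value equation |expr| = 15 gives two cases:
Case 1: 6x - 9 = 15
  6x = 24, so x = 4
Case 2: 6x - 9 = -15
  6x = -6, so x = -1

x = -1, x = 4


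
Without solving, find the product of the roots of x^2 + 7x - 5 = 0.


By Vieta's formulas for ax^2 + bx + c = 0:
  Sum of roots = -b/a
  Product of roots = c/a

Here a = 1, b = 7, c = -5
Sum = -(7)/1 = -7
Product = -5/1 = -5

Product = -5


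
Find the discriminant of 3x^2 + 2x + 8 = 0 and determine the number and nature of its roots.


For ax^2 + bx + c = 0, discriminant D = b^2 - 4ac
Here a = 3, b = 2, c = 8
D = (2)^2 - 4(3)(8) = 4 - 96 = -92

D = -92 < 0
The equation has no real roots (2 complex conjugate roots).

Discriminant = -92, no real roots (2 complex conjugate roots)


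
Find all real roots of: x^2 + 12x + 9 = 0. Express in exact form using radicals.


Using the quadratic formula: x = (-b ± sqrt(b^2 - 4ac)) / (2a)
Here a = 1, b = 12, c = 9
Discriminant = b^2 - 4ac = 12^2 - 4(1)(9) = 144 - 36 = 108
Since discriminant = 108 > 0, there are two real roots.
x = (-12 ± 6*sqrt(3)) / 2
Simplifying: x = -6 ± 3*sqrt(3)
Numerically: x ≈ -0.8038 or x ≈ -11.1962

x = -6 + 3*sqrt(3) or x = -6 - 3*sqrt(3)


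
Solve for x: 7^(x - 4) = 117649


Express both sides with the same base.
117649 = 7^6
Since the bases match, equate exponents: x - 4 = 6
So x = 6 - (-4) = 10

x = 10


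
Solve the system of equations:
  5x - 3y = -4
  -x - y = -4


Using Cramer's rule:
Determinant D = (5)(-1) - (-1)(-3) = -5 - 3 = -8
Dx = (-4)(-1) - (-4)(-3) = 4 - 12 = -8
Dy = (5)(-4) - (-1)(-4) = -20 - 4 = -24
x = Dx/D = -8/-8 = 1
y = Dy/D = -24/-8 = 3

x = 1, y = 3


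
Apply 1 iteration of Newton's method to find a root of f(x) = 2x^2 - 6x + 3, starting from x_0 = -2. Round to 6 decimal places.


Newton's method: x_(n+1) = x_n - f(x_n)/f'(x_n)
f(x) = 2x^2 - 6x + 3
f'(x) = 4x - 6

Iteration 1:
  f(-2.000000) = 23.000000
  f'(-2.000000) = -14.000000
  x_1 = -2.000000 - (23.000000)/(-14.000000) = -0.357143

x_1 = -0.357143


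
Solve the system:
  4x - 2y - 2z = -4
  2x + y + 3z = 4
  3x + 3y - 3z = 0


Using Cramer's rule. Expand each determinant along the first row.
D  = 4*[1*(-3) - 3*3] - (-2)*[2*(-3) - 3*3] + (-2)*[2*3 - 1*3]
  = 4*(-12) - (-2)*(-15) + (-2)*(3) = -84
Dx = (-4)*[1*(-3) - 3*3] - (-2)*[4*(-3) - 3*0] + (-2)*[4*3 - 1*0]
  = (-4)*(-12) - (-2)*(-12) + (-2)*(12) = 0
Dy = 4*[4*(-3) - 3*0] - (-4)*[2*(-3) - 3*3] + (-2)*[2*0 - 4*3]
  = 4*(-12) - (-4)*(-15) + (-2)*(-12) = -84
Dz = 4*[1*0 - 4*3] - (-2)*[2*0 - 4*3] + (-4)*[2*3 - 1*3]
  = 4*(-12) - (-2)*(-12) + (-4)*(3) = -84
x = Dx/D = 0/-84 = 0, y = Dy/D = -84/-84 = 1, z = Dz/D = -84/-84 = 1
Check eq1: (4)(0) + (-2)(1) + (-2)(1) = -4 = -4 ✓
Check eq2: (2)(0) + (1)(1) + (3)(1) = 4 = 4 ✓
Check eq3: (3)(0) + (3)(1) + (-3)(1) = 0 = 0 ✓

x = 0, y = 1, z = 1


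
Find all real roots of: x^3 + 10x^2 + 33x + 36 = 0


Let p(x) = x^3 + 10x^2 + 33x + 36. By the rational root theorem (leading coefficient 1), any rational root is an integer divisor of 36: try ±1, ±2, ... in turn.
Test x = 1: value = 80 ≠ 0.
Test x = -1: value = 12 ≠ 0.
Test x = 2: value = 150 ≠ 0.
Test x = -2: value = 2 ≠ 0.
Test x = 3: value = 252 ≠ 0.
Test x = -3: value = 0 ✓, so (x + 3) is a factor.
Synthetic division by (x + 3): bring down 1; 1(-3) + 10 = 7; 7(-3) + 33 = 12; 12(-3) + 36 = 0 → quotient x^2 + 7x + 12, remainder 0.
Solve the quadratic x^2 + 7x + 12 = 0: discriminant = 7^2 - 4(1)(12) = 49 - 48 = 1.
sqrt(1) = 1, so x = (-7 ± 1)/2: x = -3 or x = -4.

x = -4, x = -3 (multiplicity 2)


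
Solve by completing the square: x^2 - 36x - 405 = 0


Start: x^2 - 36x - 405 = 0
Move constant: x^2 - 36x = 405
Half of -36 is -18, squared is 324
Add 324 to both sides: x^2 - 36x + 324 = 729
(x - 18)^2 = 729
x - 18 = ±27
x = 18 + 27 = 45 or x = 18 - 27 = -9

x = -9, x = 45


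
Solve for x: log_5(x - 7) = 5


Convert to exponential form: x - 7 = 5^5 = 3125
x = 3125 + 7 = 3132
Check: log_5(3132 - 7) = log_5(3125) = log_5(3125) = 5 ✓

x = 3132


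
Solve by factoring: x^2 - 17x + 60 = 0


We need two numbers that multiply to 60 and add to -17.
Those numbers are -12 and -5 (since (-12) * (-5) = 60 and (-12) + (-5) = -17).
So x^2 - 17x + 60 = (x - 12)(x - 5) = 0
Setting each factor to zero: x = 12 or x = 5

x = 5, x = 12


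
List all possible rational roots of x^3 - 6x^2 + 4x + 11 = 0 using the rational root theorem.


Rational root theorem: possible roots are ±p/q where:
  p divides the constant term (11): p ∈ {1, 11}
  q divides the leading coefficient (1): q ∈ {1}

All possible rational roots: -11, -1, 1, 11

-11, -1, 1, 11


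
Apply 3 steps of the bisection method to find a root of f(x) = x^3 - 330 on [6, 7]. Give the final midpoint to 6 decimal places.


f(x) = x^3 - 330
f(6) = -114 < 0
f(7) = 13 > 0

Step 1: midpoint = (6.000000 + 7.000000)/2 = 6.500000
  f(6.500000) = -55.375000
  f(mid) < 0, so root is in [6.500000, 7.000000]

Step 2: midpoint = (6.500000 + 7.000000)/2 = 6.750000
  f(6.750000) = -22.453125
  f(mid) < 0, so root is in [6.750000, 7.000000]

Step 3: midpoint = (6.750000 + 7.000000)/2 = 6.875000
  f(6.875000) = -5.048828
  f(mid) < 0, so root is in [6.875000, 7.000000]

midpoint = 6.875000


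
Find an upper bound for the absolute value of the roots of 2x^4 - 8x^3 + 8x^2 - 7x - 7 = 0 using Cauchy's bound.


Cauchy's bound: all roots r satisfy |r| <= 1 + max(|a_i/a_n|) for i = 0,...,n-1
where a_n is the leading coefficient.

Coefficients: [2, -8, 8, -7, -7]
Leading coefficient a_n = 2
Ratios |a_i/a_n|: 4, 4, 7/2, 7/2
Maximum ratio: 4
Cauchy's bound: |r| <= 1 + 4 = 5

Upper bound = 5


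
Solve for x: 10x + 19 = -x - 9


Starting with: 10x + 19 = -x - 9
Move all x terms to left: (10 + 1)x = -9 - 19
Simplify: 11x = -28
Divide both sides by 11: x = -28/11

x = -28/11


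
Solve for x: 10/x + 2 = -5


Subtract 2 from both sides: 10/x = -7
Multiply both sides by x: 10 = -7 * x
Divide by -7: x = -10/7

x = -10/7


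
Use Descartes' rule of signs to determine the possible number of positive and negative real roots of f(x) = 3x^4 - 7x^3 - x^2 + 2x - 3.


Descartes' rule of signs:

For positive roots, count sign changes in f(x) = 3x^4 - 7x^3 - x^2 + 2x - 3:
Signs of coefficients: +, -, -, +, -
Number of sign changes: 3
Possible positive real roots: 3, 1

For negative roots, examine f(-x) = 3x^4 + 7x^3 - x^2 - 2x - 3:
Signs of coefficients: +, +, -, -, -
Number of sign changes: 1
Possible negative real roots: 1

Positive roots: 3 or 1; Negative roots: 1


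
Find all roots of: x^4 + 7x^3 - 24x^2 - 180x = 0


The constant term is 0, so x = 0 is a root. Factor out x:
  x^3 + 7x^2 - 24x - 180 = 0
Let p(x) = x^3 + 7x^2 - 24x - 180. By the rational root theorem (leading coefficient 1), any rational root is an integer divisor of 180: try ±1, ±2, ... in turn.
Test x = 1: value = -196 ≠ 0.
Test x = -1: value = -150 ≠ 0.
Test x = 2: value = -192 ≠ 0.
Test x = -2: value = -112 ≠ 0.
Test x = 3: value = -162 ≠ 0.
Test x = -3: value = -72 ≠ 0.
Test x = 4: value = -100 ≠ 0.
Test x = -4: value = -36 ≠ 0.
Test x = 5: value = 0 ✓, so (x - 5) is a factor.
Synthetic division by (x - 5): bring down 1; 1(5) + 7 = 12; 12(5) - 24 = 36; 36(5) - 180 = 0 → quotient x^2 + 12x + 36, remainder 0.
Solve the quadratic x^2 + 12x + 36 = 0: discriminant = 12^2 - 4(1)(36) = 144 - 144 = 0.
Discriminant = 0, so a double root: x = -12/2 = -6.
Collecting all roots found:

x = -6 (multiplicity 2), x = 0, x = 5


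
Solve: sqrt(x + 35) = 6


Square both sides: x + 35 = 6^2 = 36
x = 36 - 35 = 1
x = 1
Check: sqrt(1*1 + 35) = sqrt(36) = 6 ✓

x = 1


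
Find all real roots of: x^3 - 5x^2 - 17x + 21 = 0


Let p(x) = x^3 - 5x^2 - 17x + 21. By the rational root theorem (leading coefficient 1), any rational root is an integer divisor of 21: try ±1, ±2, ... in turn.
Test x = 1: value = 0 ✓, so (x - 1) is a factor.
Synthetic division by (x - 1): bring down 1; 1(1) - 5 = -4; (-4)(1) - 17 = -21; (-21)(1) + 21 = 0 → quotient x^2 - 4x - 21, remainder 0.
Solve the quadratic x^2 - 4x - 21 = 0: discriminant = (-4)^2 - 4(1)(-21) = 16 + 84 = 100.
sqrt(100) = 10, so x = (4 ± 10)/2: x = 7 or x = -3.

x = -3, x = 1, x = 7


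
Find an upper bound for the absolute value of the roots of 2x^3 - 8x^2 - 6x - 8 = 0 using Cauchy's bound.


Cauchy's bound: all roots r satisfy |r| <= 1 + max(|a_i/a_n|) for i = 0,...,n-1
where a_n is the leading coefficient.

Coefficients: [2, -8, -6, -8]
Leading coefficient a_n = 2
Ratios |a_i/a_n|: 4, 3, 4
Maximum ratio: 4
Cauchy's bound: |r| <= 1 + 4 = 5

Upper bound = 5


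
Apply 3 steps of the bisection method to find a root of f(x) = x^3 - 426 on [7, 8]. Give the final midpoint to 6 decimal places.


f(x) = x^3 - 426
f(7) = -83 < 0
f(8) = 86 > 0

Step 1: midpoint = (7.000000 + 8.000000)/2 = 7.500000
  f(7.500000) = -4.125000
  f(mid) < 0, so root is in [7.500000, 8.000000]

Step 2: midpoint = (7.500000 + 8.000000)/2 = 7.750000
  f(7.750000) = 39.484375
  f(mid) > 0, so root is in [7.500000, 7.750000]

Step 3: midpoint = (7.500000 + 7.750000)/2 = 7.625000
  f(7.625000) = 17.322266
  f(mid) > 0, so root is in [7.500000, 7.625000]

midpoint = 7.625000


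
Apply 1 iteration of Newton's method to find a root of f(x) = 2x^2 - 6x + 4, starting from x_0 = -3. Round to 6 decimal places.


Newton's method: x_(n+1) = x_n - f(x_n)/f'(x_n)
f(x) = 2x^2 - 6x + 4
f'(x) = 4x - 6

Iteration 1:
  f(-3.000000) = 40.000000
  f'(-3.000000) = -18.000000
  x_1 = -3.000000 - (40.000000)/(-18.000000) = -0.777778

x_1 = -0.777778


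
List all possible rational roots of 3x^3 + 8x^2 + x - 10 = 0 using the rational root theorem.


Rational root theorem: possible roots are ±p/q where:
  p divides the constant term (-10): p ∈ {1, 2, 5, 10}
  q divides the leading coefficient (3): q ∈ {1, 3}

All possible rational roots: -10, -5, -10/3, -2, -5/3, -1, -2/3, -1/3, 1/3, 2/3, 1, 5/3, 2, 10/3, 5, 10

-10, -5, -10/3, -2, -5/3, -1, -2/3, -1/3, 1/3, 2/3, 1, 5/3, 2, 10/3, 5, 10


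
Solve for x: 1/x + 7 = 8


Subtract 7 from both sides: 1/x = 1
Multiply both sides by x: 1 = 1 * x
Divide by 1: x = 1

x = 1


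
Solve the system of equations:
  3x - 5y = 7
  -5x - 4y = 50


Using Cramer's rule:
Determinant D = (3)(-4) - (-5)(-5) = -12 - 25 = -37
Dx = (7)(-4) - (50)(-5) = -28 + 250 = 222
Dy = (3)(50) - (-5)(7) = 150 + 35 = 185
x = Dx/D = 222/-37 = -6
y = Dy/D = 185/-37 = -5

x = -6, y = -5


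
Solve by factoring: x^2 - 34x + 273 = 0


We need two numbers that multiply to 273 and add to -34.
Those numbers are -21 and -13 (since (-21) * (-13) = 273 and (-21) + (-13) = -34).
So x^2 - 34x + 273 = (x - 21)(x - 13) = 0
Setting each factor to zero: x = 21 or x = 13

x = 13, x = 21


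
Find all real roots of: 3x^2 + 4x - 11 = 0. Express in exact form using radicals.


Using the quadratic formula: x = (-b ± sqrt(b^2 - 4ac)) / (2a)
Here a = 3, b = 4, c = -11
Discriminant = b^2 - 4ac = 4^2 - 4(3)(-11) = 16 + 132 = 148
Since discriminant = 148 > 0, there are two real roots.
x = (-4 ± 2*sqrt(37)) / 6
Simplifying: x = (-2 ± sqrt(37)) / 3
Numerically: x ≈ 1.3609 or x ≈ -2.6943

x = (-2 + sqrt(37)) / 3 or x = (-2 - sqrt(37)) / 3


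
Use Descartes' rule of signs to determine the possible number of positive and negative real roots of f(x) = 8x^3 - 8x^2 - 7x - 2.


Descartes' rule of signs:

For positive roots, count sign changes in f(x) = 8x^3 - 8x^2 - 7x - 2:
Signs of coefficients: +, -, -, -
Number of sign changes: 1
Possible positive real roots: 1

For negative roots, examine f(-x) = -8x^3 - 8x^2 + 7x - 2:
Signs of coefficients: -, -, +, -
Number of sign changes: 2
Possible negative real roots: 2, 0

Positive roots: 1; Negative roots: 2 or 0


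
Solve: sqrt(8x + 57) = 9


Square both sides: 8x + 57 = 9^2 = 81
8x = 81 - 57 = 24
x = 3
Check: sqrt(8*3 + 57) = sqrt(81) = 9 ✓

x = 3


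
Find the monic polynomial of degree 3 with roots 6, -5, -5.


A monic polynomial with roots 6, -5, -5 is:
p(x) = (x - 6)(x + 5)(x + 5)
After multiplying by (x - 6): x - 6
After multiplying by (x + 5): x^2 - x - 30
After multiplying by (x + 5): x^3 + 4x^2 - 35x - 150

x^3 + 4x^2 - 35x - 150


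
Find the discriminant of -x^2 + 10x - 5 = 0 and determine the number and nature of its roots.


For ax^2 + bx + c = 0, discriminant D = b^2 - 4ac
Here a = -1, b = 10, c = -5
D = (10)^2 - 4(-1)(-5) = 100 - 20 = 80

D = 80 > 0 but not a perfect square
The equation has 2 distinct real irrational roots.

Discriminant = 80, 2 distinct real irrational roots


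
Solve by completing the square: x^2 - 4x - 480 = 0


Start: x^2 - 4x - 480 = 0
Move constant: x^2 - 4x = 480
Half of -4 is -2, squared is 4
Add 4 to both sides: x^2 - 4x + 4 = 484
(x - 2)^2 = 484
x - 2 = ±22
x = 2 + 22 = 24 or x = 2 - 22 = -20

x = -20, x = 24


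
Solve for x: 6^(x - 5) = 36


Express both sides with the same base.
36 = 6^2
Since the bases match, equate exponents: x - 5 = 2
So x = 2 - (-5) = 7

x = 7


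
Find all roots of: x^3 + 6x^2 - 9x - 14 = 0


Let p(x) = x^3 + 6x^2 - 9x - 14. By the rational root theorem (leading coefficient 1), any rational root is an integer divisor of 14: try ±1, ±2, ... in turn.
Test x = 1: value = -16 ≠ 0.
Test x = -1: value = 0 ✓, so (x + 1) is a factor.
Synthetic division by (x + 1): bring down 1; 1(-1) + 6 = 5; 5(-1) - 9 = -14; (-14)(-1) - 14 = 0 → quotient x^2 + 5x - 14, remainder 0.
Solve the quadratic x^2 + 5x - 14 = 0: discriminant = 5^2 - 4(1)(-14) = 25 + 56 = 81.
sqrt(81) = 9, so x = (-5 ± 9)/2: x = 2 or x = -7.
Collecting all roots found:

x = -7, x = -1, x = 2


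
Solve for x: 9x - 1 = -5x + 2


Starting with: 9x - 1 = -5x + 2
Move all x terms to left: (9 + 5)x = 2 + 1
Simplify: 14x = 3
Divide both sides by 14: x = 3/14

x = 3/14


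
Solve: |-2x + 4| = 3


An absolute value equation |expr| = 3 gives two cases:
Case 1: -2x + 4 = 3
  -2x = -1, so x = 1/2
Case 2: -2x + 4 = -3
  -2x = -7, so x = 7/2

x = 1/2, x = 7/2


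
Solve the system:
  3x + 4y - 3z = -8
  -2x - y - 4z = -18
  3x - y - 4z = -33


Using Cramer's rule. Expand each determinant along the first row.
D  = 3*[(-1)*(-4) - (-4)*(-1)] - 4*[(-2)*(-4) - (-4)*3] + (-3)*[(-2)*(-1) - (-1)*3]
  = 3*(0) - 4*(20) + (-3)*(5) = -95
Dx = (-8)*[(-1)*(-4) - (-4)*(-1)] - 4*[(-18)*(-4) - (-4)*(-33)] + (-3)*[(-18)*(-1) - (-1)*(-33)]
  = (-8)*(0) - 4*(-60) + (-3)*(-15) = 285
Dy = 3*[(-18)*(-4) - (-4)*(-33)] - (-8)*[(-2)*(-4) - (-4)*3] + (-3)*[(-2)*(-33) - (-18)*3]
  = 3*(-60) - (-8)*(20) + (-3)*(120) = -380
Dz = 3*[(-1)*(-33) - (-18)*(-1)] - 4*[(-2)*(-33) - (-18)*3] + (-8)*[(-2)*(-1) - (-1)*3]
  = 3*(15) - 4*(120) + (-8)*(5) = -475
x = Dx/D = 285/-95 = -3, y = Dy/D = -380/-95 = 4, z = Dz/D = -475/-95 = 5
Check eq1: (3)(-3) + (4)(4) + (-3)(5) = -8 = -8 ✓
Check eq2: (-2)(-3) + (-1)(4) + (-4)(5) = -18 = -18 ✓
Check eq3: (3)(-3) + (-1)(4) + (-4)(5) = -33 = -33 ✓

x = -3, y = 4, z = 5


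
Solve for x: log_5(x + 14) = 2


Convert to exponential form: x + 14 = 5^2 = 25
x = 25 - 14 = 11
Check: log_5(11 + 14) = log_5(25) = log_5(25) = 2 ✓

x = 11


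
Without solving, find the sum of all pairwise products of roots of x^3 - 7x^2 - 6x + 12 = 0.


By Vieta's formulas for x^3 + bx^2 + cx + d = 0:
  r1 + r2 + r3 = -b/a = 7
  r1*r2 + r1*r3 + r2*r3 = c/a = -6
  r1*r2*r3 = -d/a = -12


Sum of pairwise products = -6


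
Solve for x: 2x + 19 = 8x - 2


Starting with: 2x + 19 = 8x - 2
Move all x terms to left: (2 - 8)x = -2 - 19
Simplify: -6x = -21
Divide both sides by -6: x = 7/2

x = 7/2


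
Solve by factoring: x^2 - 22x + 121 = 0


We need two numbers that multiply to 121 and add to -22.
Those numbers are -11 and -11 (since (-11) * (-11) = 121 and (-11) + (-11) = -22).
So x^2 - 22x + 121 = (x - 11)(x - 11) = 0
Setting each factor to zero: x = 11 or x = 11

x = 11


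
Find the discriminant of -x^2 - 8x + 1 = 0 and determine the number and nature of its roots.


For ax^2 + bx + c = 0, discriminant D = b^2 - 4ac
Here a = -1, b = -8, c = 1
D = (-8)^2 - 4(-1)(1) = 64 + 4 = 68

D = 68 > 0 but not a perfect square
The equation has 2 distinct real irrational roots.

Discriminant = 68, 2 distinct real irrational roots


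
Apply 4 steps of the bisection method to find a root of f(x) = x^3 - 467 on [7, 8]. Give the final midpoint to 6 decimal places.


f(x) = x^3 - 467
f(7) = -124 < 0
f(8) = 45 > 0

Step 1: midpoint = (7.000000 + 8.000000)/2 = 7.500000
  f(7.500000) = -45.125000
  f(mid) < 0, so root is in [7.500000, 8.000000]

Step 2: midpoint = (7.500000 + 8.000000)/2 = 7.750000
  f(7.750000) = -1.515625
  f(mid) < 0, so root is in [7.750000, 8.000000]

Step 3: midpoint = (7.750000 + 8.000000)/2 = 7.875000
  f(7.875000) = 21.373047
  f(mid) > 0, so root is in [7.750000, 7.875000]

Step 4: midpoint = (7.750000 + 7.875000)/2 = 7.812500
  f(7.812500) = 9.837158
  f(mid) > 0, so root is in [7.750000, 7.812500]

midpoint = 7.812500


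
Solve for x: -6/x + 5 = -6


Subtract 5 from both sides: -6/x = -11
Multiply both sides by x: -6 = -11 * x
Divide by -11: x = 6/11

x = 6/11


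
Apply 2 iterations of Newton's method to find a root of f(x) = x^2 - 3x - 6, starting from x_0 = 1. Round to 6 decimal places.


Newton's method: x_(n+1) = x_n - f(x_n)/f'(x_n)
f(x) = x^2 - 3x - 6
f'(x) = 2x - 3

Iteration 1:
  f(1.000000) = -8.000000
  f'(1.000000) = -1.000000
  x_1 = 1.000000 - (-8.000000)/(-1.000000) = -7.000000

Iteration 2:
  f(-7.000000) = 64.000000
  f'(-7.000000) = -17.000000
  x_2 = -7.000000 - (64.000000)/(-17.000000) = -3.235294

x_2 = -3.235294


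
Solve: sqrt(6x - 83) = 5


Square both sides: 6x - 83 = 5^2 = 25
6x = 25 + 83 = 108
x = 18
Check: sqrt(6*18 - 83) = sqrt(25) = 5 ✓

x = 18


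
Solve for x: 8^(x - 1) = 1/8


Express both sides with the same base.
1/8 = 8^(-1)
Since the bases match, equate exponents: x - 1 = -1
So x = -1 - (-1) = 0

x = 0


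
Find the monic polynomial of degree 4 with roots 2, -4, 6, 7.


A monic polynomial with roots 2, -4, 6, 7 is:
p(x) = (x - 2)(x + 4)(x - 6)(x - 7)
After multiplying by (x - 2): x - 2
After multiplying by (x + 4): x^2 + 2x - 8
After multiplying by (x - 6): x^3 - 4x^2 - 20x + 48
After multiplying by (x - 7): x^4 - 11x^3 + 8x^2 + 188x - 336

x^4 - 11x^3 + 8x^2 + 188x - 336


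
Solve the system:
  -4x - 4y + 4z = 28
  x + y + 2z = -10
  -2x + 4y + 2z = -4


Using Cramer's rule. Expand each determinant along the first row.
D  = (-4)*[1*2 - 2*4] - (-4)*[1*2 - 2*(-2)] + 4*[1*4 - 1*(-2)]
  = (-4)*(-6) - (-4)*(6) + 4*(6) = 72
Dx = 28*[1*2 - 2*4] - (-4)*[(-10)*2 - 2*(-4)] + 4*[(-10)*4 - 1*(-4)]
  = 28*(-6) - (-4)*(-12) + 4*(-36) = -360
Dy = (-4)*[(-10)*2 - 2*(-4)] - 28*[1*2 - 2*(-2)] + 4*[1*(-4) - (-10)*(-2)]
  = (-4)*(-12) - 28*(6) + 4*(-24) = -216
Dz = (-4)*[1*(-4) - (-10)*4] - (-4)*[1*(-4) - (-10)*(-2)] + 28*[1*4 - 1*(-2)]
  = (-4)*(36) - (-4)*(-24) + 28*(6) = -72
x = Dx/D = -360/72 = -5, y = Dy/D = -216/72 = -3, z = Dz/D = -72/72 = -1
Check eq1: (-4)(-5) + (-4)(-3) + (4)(-1) = 28 = 28 ✓
Check eq2: (1)(-5) + (1)(-3) + (2)(-1) = -10 = -10 ✓
Check eq3: (-2)(-5) + (4)(-3) + (2)(-1) = -4 = -4 ✓

x = -5, y = -3, z = -1


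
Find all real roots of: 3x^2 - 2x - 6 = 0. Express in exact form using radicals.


Using the quadratic formula: x = (-b ± sqrt(b^2 - 4ac)) / (2a)
Here a = 3, b = -2, c = -6
Discriminant = b^2 - 4ac = (-2)^2 - 4(3)(-6) = 4 + 72 = 76
Since discriminant = 76 > 0, there are two real roots.
x = (2 ± 2*sqrt(19)) / 6
Simplifying: x = (1 ± sqrt(19)) / 3
Numerically: x ≈ 1.7863 or x ≈ -1.1196

x = (1 + sqrt(19)) / 3 or x = (1 - sqrt(19)) / 3


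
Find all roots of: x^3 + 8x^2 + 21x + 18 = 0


Let p(x) = x^3 + 8x^2 + 21x + 18. By the rational root theorem (leading coefficient 1), any rational root is an integer divisor of 18: try ±1, ±2, ... in turn.
Test x = 1: value = 48 ≠ 0.
Test x = -1: value = 4 ≠ 0.
Test x = 2: value = 100 ≠ 0.
Test x = -2: value = 0 ✓, so (x + 2) is a factor.
Synthetic division by (x + 2): bring down 1; 1(-2) + 8 = 6; 6(-2) + 21 = 9; 9(-2) + 18 = 0 → quotient x^2 + 6x + 9, remainder 0.
Solve the quadratic x^2 + 6x + 9 = 0: discriminant = 6^2 - 4(1)(9) = 36 - 36 = 0.
Discriminant = 0, so a double root: x = -6/2 = -3.
Collecting all roots found:

x = -3 (multiplicity 2), x = -2


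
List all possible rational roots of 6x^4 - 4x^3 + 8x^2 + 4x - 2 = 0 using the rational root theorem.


Rational root theorem: possible roots are ±p/q where:
  p divides the constant term (-2): p ∈ {1, 2}
  q divides the leading coefficient (6): q ∈ {1, 2, 3, 6}

All possible rational roots: -2, -1, -2/3, -1/2, -1/3, -1/6, 1/6, 1/3, 1/2, 2/3, 1, 2

-2, -1, -2/3, -1/2, -1/3, -1/6, 1/6, 1/3, 1/2, 2/3, 1, 2


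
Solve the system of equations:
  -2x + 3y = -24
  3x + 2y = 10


Using Cramer's rule:
Determinant D = (-2)(2) - (3)(3) = -4 - 9 = -13
Dx = (-24)(2) - (10)(3) = -48 - 30 = -78
Dy = (-2)(10) - (3)(-24) = -20 + 72 = 52
x = Dx/D = -78/-13 = 6
y = Dy/D = 52/-13 = -4

x = 6, y = -4


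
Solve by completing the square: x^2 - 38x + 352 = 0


Start: x^2 - 38x + 352 = 0
Move constant: x^2 - 38x = -352
Half of -38 is -19, squared is 361
Add 361 to both sides: x^2 - 38x + 361 = 9
(x - 19)^2 = 9
x - 19 = ±3
x = 19 + 3 = 22 or x = 19 - 3 = 16

x = 16, x = 22


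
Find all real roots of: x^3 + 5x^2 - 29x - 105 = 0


Let p(x) = x^3 + 5x^2 - 29x - 105. By the rational root theorem (leading coefficient 1), any rational root is an integer divisor of 105: try ±1, ±2, ... in turn.
Test x = 1: value = -128 ≠ 0.
Test x = -1: value = -72 ≠ 0.
Test x = 3: value = -120 ≠ 0.
Test x = -3: value = 0 ✓, so (x + 3) is a factor.
Synthetic division by (x + 3): bring down 1; 1(-3) + 5 = 2; 2(-3) - 29 = -35; (-35)(-3) - 105 = 0 → quotient x^2 + 2x - 35, remainder 0.
Solve the quadratic x^2 + 2x - 35 = 0: discriminant = 2^2 - 4(1)(-35) = 4 + 140 = 144.
sqrt(144) = 12, so x = (-2 ± 12)/2: x = 5 or x = -7.

x = -7, x = -3, x = 5


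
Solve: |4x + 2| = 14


An absolute value equation |expr| = 14 gives two cases:
Case 1: 4x + 2 = 14
  4x = 12, so x = 3
Case 2: 4x + 2 = -14
  4x = -16, so x = -4

x = -4, x = 3


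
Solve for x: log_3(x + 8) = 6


Convert to exponential form: x + 8 = 3^6 = 729
x = 729 - 8 = 721
Check: log_3(721 + 8) = log_3(729) = log_3(729) = 6 ✓

x = 721


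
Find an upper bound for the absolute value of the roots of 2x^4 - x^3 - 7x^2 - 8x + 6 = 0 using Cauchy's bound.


Cauchy's bound: all roots r satisfy |r| <= 1 + max(|a_i/a_n|) for i = 0,...,n-1
where a_n is the leading coefficient.

Coefficients: [2, -1, -7, -8, 6]
Leading coefficient a_n = 2
Ratios |a_i/a_n|: 1/2, 7/2, 4, 3
Maximum ratio: 4
Cauchy's bound: |r| <= 1 + 4 = 5

Upper bound = 5


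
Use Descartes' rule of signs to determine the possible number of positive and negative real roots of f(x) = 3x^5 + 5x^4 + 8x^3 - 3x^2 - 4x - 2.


Descartes' rule of signs:

For positive roots, count sign changes in f(x) = 3x^5 + 5x^4 + 8x^3 - 3x^2 - 4x - 2:
Signs of coefficients: +, +, +, -, -, -
Number of sign changes: 1
Possible positive real roots: 1

For negative roots, examine f(-x) = -3x^5 + 5x^4 - 8x^3 - 3x^2 + 4x - 2:
Signs of coefficients: -, +, -, -, +, -
Number of sign changes: 4
Possible negative real roots: 4, 2, 0

Positive roots: 1; Negative roots: 4 or 2 or 0


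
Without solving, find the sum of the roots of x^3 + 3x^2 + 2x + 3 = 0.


By Vieta's formulas for x^3 + bx^2 + cx + d = 0:
  r1 + r2 + r3 = -b/a = -3
  r1*r2 + r1*r3 + r2*r3 = c/a = 2
  r1*r2*r3 = -d/a = -3


Sum = -3


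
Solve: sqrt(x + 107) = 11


Square both sides: x + 107 = 11^2 = 121
x = 121 - 107 = 14
x = 14
Check: sqrt(1*14 + 107) = sqrt(121) = 11 ✓

x = 14


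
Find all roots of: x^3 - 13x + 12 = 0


Let p(x) = x^3 - 13x + 12. By the rational root theorem (leading coefficient 1), any rational root is an integer divisor of 12: try ±1, ±2, ... in turn.
Test x = 1: value = 0 ✓, so (x - 1) is a factor.
Synthetic division by (x - 1): bring down 1; 1(1) + 0 = 1; 1(1) - 13 = -12; (-12)(1) + 12 = 0 → quotient x^2 + x - 12, remainder 0.
Solve the quadratic x^2 + x - 12 = 0: discriminant = 1^2 - 4(1)(-12) = 1 + 48 = 49.
sqrt(49) = 7, so x = (-1 ± 7)/2: x = 3 or x = -4.
Collecting all roots found:

x = -4, x = 1, x = 3
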